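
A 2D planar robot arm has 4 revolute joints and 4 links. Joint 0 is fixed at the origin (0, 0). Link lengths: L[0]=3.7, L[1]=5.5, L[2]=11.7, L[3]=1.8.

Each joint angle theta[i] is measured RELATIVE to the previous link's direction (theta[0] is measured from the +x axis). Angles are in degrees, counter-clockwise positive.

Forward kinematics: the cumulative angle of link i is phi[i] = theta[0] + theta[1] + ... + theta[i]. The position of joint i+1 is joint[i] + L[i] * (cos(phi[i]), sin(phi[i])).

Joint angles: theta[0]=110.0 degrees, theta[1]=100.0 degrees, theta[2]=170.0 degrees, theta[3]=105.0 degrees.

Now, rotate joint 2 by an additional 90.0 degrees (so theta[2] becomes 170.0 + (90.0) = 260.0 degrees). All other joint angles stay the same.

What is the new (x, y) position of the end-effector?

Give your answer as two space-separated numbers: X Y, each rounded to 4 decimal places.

Answer: -11.5047 10.6888

Derivation:
joint[0] = (0.0000, 0.0000)  (base)
link 0: phi[0] = 110 = 110 deg
  cos(110 deg) = -0.3420, sin(110 deg) = 0.9397
  joint[1] = (0.0000, 0.0000) + 3.7 * (-0.3420, 0.9397) = (0.0000 + -1.2655, 0.0000 + 3.4769) = (-1.2655, 3.4769)
link 1: phi[1] = 110 + 100 = 210 deg
  cos(210 deg) = -0.8660, sin(210 deg) = -0.5000
  joint[2] = (-1.2655, 3.4769) + 5.5 * (-0.8660, -0.5000) = (-1.2655 + -4.7631, 3.4769 + -2.7500) = (-6.0286, 0.7269)
link 2: phi[2] = 110 + 100 + 260 = 470 deg
  cos(470 deg) = -0.3420, sin(470 deg) = 0.9397
  joint[3] = (-6.0286, 0.7269) + 11.7 * (-0.3420, 0.9397) = (-6.0286 + -4.0016, 0.7269 + 10.9944) = (-10.0302, 11.7213)
link 3: phi[3] = 110 + 100 + 260 + 105 = 575 deg
  cos(575 deg) = -0.8192, sin(575 deg) = -0.5736
  joint[4] = (-10.0302, 11.7213) + 1.8 * (-0.8192, -0.5736) = (-10.0302 + -1.4745, 11.7213 + -1.0324) = (-11.5047, 10.6888)
End effector: (-11.5047, 10.6888)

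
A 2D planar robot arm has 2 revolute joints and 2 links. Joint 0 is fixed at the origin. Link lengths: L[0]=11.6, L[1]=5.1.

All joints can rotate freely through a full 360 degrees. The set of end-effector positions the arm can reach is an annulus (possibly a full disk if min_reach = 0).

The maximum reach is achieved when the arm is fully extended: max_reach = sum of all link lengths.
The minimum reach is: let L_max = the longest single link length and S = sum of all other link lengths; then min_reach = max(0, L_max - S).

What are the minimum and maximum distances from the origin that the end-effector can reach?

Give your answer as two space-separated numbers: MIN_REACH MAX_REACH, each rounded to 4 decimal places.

Answer: 6.5000 16.7000

Derivation:
Link lengths: [11.6, 5.1]
max_reach = 11.6 + 5.1 = 16.7
L_max = max([11.6, 5.1]) = 11.6
S (sum of others) = 16.7 - 11.6 = 5.1
min_reach = max(0, 11.6 - 5.1) = max(0, 6.5) = 6.5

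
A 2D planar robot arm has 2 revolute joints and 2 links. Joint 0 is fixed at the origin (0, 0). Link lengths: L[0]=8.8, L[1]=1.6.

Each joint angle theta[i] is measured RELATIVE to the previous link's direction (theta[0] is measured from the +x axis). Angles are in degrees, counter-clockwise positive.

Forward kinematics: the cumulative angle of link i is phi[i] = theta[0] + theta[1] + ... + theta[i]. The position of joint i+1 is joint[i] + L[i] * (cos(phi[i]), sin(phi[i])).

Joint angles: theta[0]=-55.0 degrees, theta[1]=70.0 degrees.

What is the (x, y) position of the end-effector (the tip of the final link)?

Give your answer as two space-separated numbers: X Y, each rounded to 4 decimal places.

joint[0] = (0.0000, 0.0000)  (base)
link 0: phi[0] = -55 = -55 deg
  cos(-55 deg) = 0.5736, sin(-55 deg) = -0.8192
  joint[1] = (0.0000, 0.0000) + 8.8 * (0.5736, -0.8192) = (0.0000 + 5.0475, 0.0000 + -7.2085) = (5.0475, -7.2085)
link 1: phi[1] = -55 + 70 = 15 deg
  cos(15 deg) = 0.9659, sin(15 deg) = 0.2588
  joint[2] = (5.0475, -7.2085) + 1.6 * (0.9659, 0.2588) = (5.0475 + 1.5455, -7.2085 + 0.4141) = (6.5930, -6.7944)
End effector: (6.5930, -6.7944)

Answer: 6.5930 -6.7944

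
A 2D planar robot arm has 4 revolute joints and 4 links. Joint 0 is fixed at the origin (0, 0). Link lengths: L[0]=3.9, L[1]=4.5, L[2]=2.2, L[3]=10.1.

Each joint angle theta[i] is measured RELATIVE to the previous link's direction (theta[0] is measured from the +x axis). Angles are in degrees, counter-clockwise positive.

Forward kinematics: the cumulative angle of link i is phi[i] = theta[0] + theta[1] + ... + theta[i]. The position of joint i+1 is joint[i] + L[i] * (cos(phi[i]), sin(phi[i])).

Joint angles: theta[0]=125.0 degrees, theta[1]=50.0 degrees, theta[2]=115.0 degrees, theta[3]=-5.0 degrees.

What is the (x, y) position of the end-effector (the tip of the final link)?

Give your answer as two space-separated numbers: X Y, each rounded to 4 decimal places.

Answer: -3.3533 -8.2363

Derivation:
joint[0] = (0.0000, 0.0000)  (base)
link 0: phi[0] = 125 = 125 deg
  cos(125 deg) = -0.5736, sin(125 deg) = 0.8192
  joint[1] = (0.0000, 0.0000) + 3.9 * (-0.5736, 0.8192) = (0.0000 + -2.2369, 0.0000 + 3.1947) = (-2.2369, 3.1947)
link 1: phi[1] = 125 + 50 = 175 deg
  cos(175 deg) = -0.9962, sin(175 deg) = 0.0872
  joint[2] = (-2.2369, 3.1947) + 4.5 * (-0.9962, 0.0872) = (-2.2369 + -4.4829, 3.1947 + 0.3922) = (-6.7198, 3.5869)
link 2: phi[2] = 125 + 50 + 115 = 290 deg
  cos(290 deg) = 0.3420, sin(290 deg) = -0.9397
  joint[3] = (-6.7198, 3.5869) + 2.2 * (0.3420, -0.9397) = (-6.7198 + 0.7524, 3.5869 + -2.0673) = (-5.9674, 1.5196)
link 3: phi[3] = 125 + 50 + 115 + -5 = 285 deg
  cos(285 deg) = 0.2588, sin(285 deg) = -0.9659
  joint[4] = (-5.9674, 1.5196) + 10.1 * (0.2588, -0.9659) = (-5.9674 + 2.6141, 1.5196 + -9.7559) = (-3.3533, -8.2363)
End effector: (-3.3533, -8.2363)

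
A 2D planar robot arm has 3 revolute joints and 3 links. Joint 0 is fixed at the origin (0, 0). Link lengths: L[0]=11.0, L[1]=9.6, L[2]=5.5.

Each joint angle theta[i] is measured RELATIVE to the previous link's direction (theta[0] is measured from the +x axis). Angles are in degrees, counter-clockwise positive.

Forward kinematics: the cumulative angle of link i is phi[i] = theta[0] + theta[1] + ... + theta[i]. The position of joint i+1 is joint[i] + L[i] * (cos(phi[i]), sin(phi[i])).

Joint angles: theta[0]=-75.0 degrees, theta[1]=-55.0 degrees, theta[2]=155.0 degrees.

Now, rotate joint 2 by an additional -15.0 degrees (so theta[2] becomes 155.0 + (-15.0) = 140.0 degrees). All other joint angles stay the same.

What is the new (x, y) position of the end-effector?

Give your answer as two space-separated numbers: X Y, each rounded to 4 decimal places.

Answer: 2.0927 -17.0241

Derivation:
joint[0] = (0.0000, 0.0000)  (base)
link 0: phi[0] = -75 = -75 deg
  cos(-75 deg) = 0.2588, sin(-75 deg) = -0.9659
  joint[1] = (0.0000, 0.0000) + 11 * (0.2588, -0.9659) = (0.0000 + 2.8470, 0.0000 + -10.6252) = (2.8470, -10.6252)
link 1: phi[1] = -75 + -55 = -130 deg
  cos(-130 deg) = -0.6428, sin(-130 deg) = -0.7660
  joint[2] = (2.8470, -10.6252) + 9.6 * (-0.6428, -0.7660) = (2.8470 + -6.1708, -10.6252 + -7.3540) = (-3.3238, -17.9792)
link 2: phi[2] = -75 + -55 + 140 = 10 deg
  cos(10 deg) = 0.9848, sin(10 deg) = 0.1736
  joint[3] = (-3.3238, -17.9792) + 5.5 * (0.9848, 0.1736) = (-3.3238 + 5.4164, -17.9792 + 0.9551) = (2.0927, -17.0241)
End effector: (2.0927, -17.0241)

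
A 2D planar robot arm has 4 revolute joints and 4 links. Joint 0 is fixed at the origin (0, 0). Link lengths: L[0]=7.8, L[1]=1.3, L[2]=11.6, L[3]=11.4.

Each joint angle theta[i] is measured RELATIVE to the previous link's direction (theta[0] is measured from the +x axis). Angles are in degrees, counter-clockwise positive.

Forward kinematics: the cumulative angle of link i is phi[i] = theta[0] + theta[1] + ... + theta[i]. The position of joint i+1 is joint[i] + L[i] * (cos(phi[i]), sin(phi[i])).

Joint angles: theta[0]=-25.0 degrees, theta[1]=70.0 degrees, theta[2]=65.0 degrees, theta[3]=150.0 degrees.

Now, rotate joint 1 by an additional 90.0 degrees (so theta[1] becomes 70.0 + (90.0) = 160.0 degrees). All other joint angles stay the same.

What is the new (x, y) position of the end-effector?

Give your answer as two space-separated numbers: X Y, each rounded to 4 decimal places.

Answer: 6.4763 -8.3242

Derivation:
joint[0] = (0.0000, 0.0000)  (base)
link 0: phi[0] = -25 = -25 deg
  cos(-25 deg) = 0.9063, sin(-25 deg) = -0.4226
  joint[1] = (0.0000, 0.0000) + 7.8 * (0.9063, -0.4226) = (0.0000 + 7.0692, 0.0000 + -3.2964) = (7.0692, -3.2964)
link 1: phi[1] = -25 + 160 = 135 deg
  cos(135 deg) = -0.7071, sin(135 deg) = 0.7071
  joint[2] = (7.0692, -3.2964) + 1.3 * (-0.7071, 0.7071) = (7.0692 + -0.9192, -3.2964 + 0.9192) = (6.1500, -2.3772)
link 2: phi[2] = -25 + 160 + 65 = 200 deg
  cos(200 deg) = -0.9397, sin(200 deg) = -0.3420
  joint[3] = (6.1500, -2.3772) + 11.6 * (-0.9397, -0.3420) = (6.1500 + -10.9004, -2.3772 + -3.9674) = (-4.7505, -6.3446)
link 3: phi[3] = -25 + 160 + 65 + 150 = 350 deg
  cos(350 deg) = 0.9848, sin(350 deg) = -0.1736
  joint[4] = (-4.7505, -6.3446) + 11.4 * (0.9848, -0.1736) = (-4.7505 + 11.2268, -6.3446 + -1.9796) = (6.4763, -8.3242)
End effector: (6.4763, -8.3242)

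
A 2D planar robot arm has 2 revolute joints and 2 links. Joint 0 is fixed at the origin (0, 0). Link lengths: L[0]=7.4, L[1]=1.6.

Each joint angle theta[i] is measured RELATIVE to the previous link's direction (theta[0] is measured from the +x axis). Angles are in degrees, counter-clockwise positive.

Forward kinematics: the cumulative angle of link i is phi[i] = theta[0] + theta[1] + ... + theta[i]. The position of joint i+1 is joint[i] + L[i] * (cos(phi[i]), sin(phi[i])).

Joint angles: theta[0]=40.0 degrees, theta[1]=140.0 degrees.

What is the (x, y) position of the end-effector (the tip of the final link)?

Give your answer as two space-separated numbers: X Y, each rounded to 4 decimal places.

joint[0] = (0.0000, 0.0000)  (base)
link 0: phi[0] = 40 = 40 deg
  cos(40 deg) = 0.7660, sin(40 deg) = 0.6428
  joint[1] = (0.0000, 0.0000) + 7.4 * (0.7660, 0.6428) = (0.0000 + 5.6687, 0.0000 + 4.7566) = (5.6687, 4.7566)
link 1: phi[1] = 40 + 140 = 180 deg
  cos(180 deg) = -1.0000, sin(180 deg) = 0.0000
  joint[2] = (5.6687, 4.7566) + 1.6 * (-1.0000, 0.0000) = (5.6687 + -1.6000, 4.7566 + 0.0000) = (4.0687, 4.7566)
End effector: (4.0687, 4.7566)

Answer: 4.0687 4.7566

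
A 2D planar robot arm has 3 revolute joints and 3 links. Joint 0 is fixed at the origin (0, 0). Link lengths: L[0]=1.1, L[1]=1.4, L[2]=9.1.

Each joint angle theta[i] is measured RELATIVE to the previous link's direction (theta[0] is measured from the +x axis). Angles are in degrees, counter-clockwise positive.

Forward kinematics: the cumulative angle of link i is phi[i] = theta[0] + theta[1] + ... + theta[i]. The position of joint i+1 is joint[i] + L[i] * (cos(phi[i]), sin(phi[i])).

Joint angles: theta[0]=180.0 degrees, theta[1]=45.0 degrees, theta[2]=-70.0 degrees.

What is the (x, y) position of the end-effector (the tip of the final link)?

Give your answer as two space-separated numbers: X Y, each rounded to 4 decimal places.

joint[0] = (0.0000, 0.0000)  (base)
link 0: phi[0] = 180 = 180 deg
  cos(180 deg) = -1.0000, sin(180 deg) = 0.0000
  joint[1] = (0.0000, 0.0000) + 1.1 * (-1.0000, 0.0000) = (0.0000 + -1.1000, 0.0000 + 0.0000) = (-1.1000, 0.0000)
link 1: phi[1] = 180 + 45 = 225 deg
  cos(225 deg) = -0.7071, sin(225 deg) = -0.7071
  joint[2] = (-1.1000, 0.0000) + 1.4 * (-0.7071, -0.7071) = (-1.1000 + -0.9899, 0.0000 + -0.9899) = (-2.0899, -0.9899)
link 2: phi[2] = 180 + 45 + -70 = 155 deg
  cos(155 deg) = -0.9063, sin(155 deg) = 0.4226
  joint[3] = (-2.0899, -0.9899) + 9.1 * (-0.9063, 0.4226) = (-2.0899 + -8.2474, -0.9899 + 3.8458) = (-10.3374, 2.8559)
End effector: (-10.3374, 2.8559)

Answer: -10.3374 2.8559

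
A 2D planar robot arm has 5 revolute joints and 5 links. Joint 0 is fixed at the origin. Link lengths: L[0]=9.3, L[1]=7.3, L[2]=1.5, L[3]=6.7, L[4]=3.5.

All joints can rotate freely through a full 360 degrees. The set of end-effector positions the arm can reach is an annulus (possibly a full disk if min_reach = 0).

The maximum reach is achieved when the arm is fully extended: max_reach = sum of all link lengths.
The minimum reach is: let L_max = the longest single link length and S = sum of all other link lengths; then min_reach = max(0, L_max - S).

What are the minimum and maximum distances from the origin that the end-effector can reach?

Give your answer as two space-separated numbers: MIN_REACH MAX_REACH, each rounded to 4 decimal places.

Answer: 0.0000 28.3000

Derivation:
Link lengths: [9.3, 7.3, 1.5, 6.7, 3.5]
max_reach = 9.3 + 7.3 + 1.5 + 6.7 + 3.5 = 28.3
L_max = max([9.3, 7.3, 1.5, 6.7, 3.5]) = 9.3
S (sum of others) = 28.3 - 9.3 = 19
min_reach = max(0, 9.3 - 19) = max(0, -9.7) = 0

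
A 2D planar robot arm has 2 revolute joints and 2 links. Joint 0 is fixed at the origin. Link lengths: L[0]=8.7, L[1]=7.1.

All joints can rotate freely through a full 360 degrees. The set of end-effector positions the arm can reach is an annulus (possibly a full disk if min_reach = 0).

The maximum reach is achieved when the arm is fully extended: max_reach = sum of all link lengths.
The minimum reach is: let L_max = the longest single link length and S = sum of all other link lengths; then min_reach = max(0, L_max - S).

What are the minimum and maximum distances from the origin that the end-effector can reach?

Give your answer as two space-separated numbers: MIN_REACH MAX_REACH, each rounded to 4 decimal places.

Answer: 1.6000 15.8000

Derivation:
Link lengths: [8.7, 7.1]
max_reach = 8.7 + 7.1 = 15.8
L_max = max([8.7, 7.1]) = 8.7
S (sum of others) = 15.8 - 8.7 = 7.1
min_reach = max(0, 8.7 - 7.1) = max(0, 1.6) = 1.6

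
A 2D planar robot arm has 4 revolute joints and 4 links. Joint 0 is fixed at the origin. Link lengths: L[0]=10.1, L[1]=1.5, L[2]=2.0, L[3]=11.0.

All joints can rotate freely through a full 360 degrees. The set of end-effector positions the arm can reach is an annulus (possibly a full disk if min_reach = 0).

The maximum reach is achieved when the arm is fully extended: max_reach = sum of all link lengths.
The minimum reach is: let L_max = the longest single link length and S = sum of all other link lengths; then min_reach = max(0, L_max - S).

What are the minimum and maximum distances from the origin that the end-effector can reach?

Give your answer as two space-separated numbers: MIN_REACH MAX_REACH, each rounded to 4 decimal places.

Answer: 0.0000 24.6000

Derivation:
Link lengths: [10.1, 1.5, 2.0, 11.0]
max_reach = 10.1 + 1.5 + 2 + 11 = 24.6
L_max = max([10.1, 1.5, 2.0, 11.0]) = 11
S (sum of others) = 24.6 - 11 = 13.6
min_reach = max(0, 11 - 13.6) = max(0, -2.6) = 0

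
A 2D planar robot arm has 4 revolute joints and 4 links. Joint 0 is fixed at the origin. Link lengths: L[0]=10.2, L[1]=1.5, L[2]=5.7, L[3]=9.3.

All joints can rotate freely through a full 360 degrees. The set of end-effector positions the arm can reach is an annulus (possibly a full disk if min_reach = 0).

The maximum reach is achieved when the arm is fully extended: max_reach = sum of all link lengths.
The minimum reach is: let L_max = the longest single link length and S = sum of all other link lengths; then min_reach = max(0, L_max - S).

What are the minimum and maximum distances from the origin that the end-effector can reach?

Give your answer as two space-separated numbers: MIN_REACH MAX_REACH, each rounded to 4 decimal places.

Link lengths: [10.2, 1.5, 5.7, 9.3]
max_reach = 10.2 + 1.5 + 5.7 + 9.3 = 26.7
L_max = max([10.2, 1.5, 5.7, 9.3]) = 10.2
S (sum of others) = 26.7 - 10.2 = 16.5
min_reach = max(0, 10.2 - 16.5) = max(0, -6.3) = 0

Answer: 0.0000 26.7000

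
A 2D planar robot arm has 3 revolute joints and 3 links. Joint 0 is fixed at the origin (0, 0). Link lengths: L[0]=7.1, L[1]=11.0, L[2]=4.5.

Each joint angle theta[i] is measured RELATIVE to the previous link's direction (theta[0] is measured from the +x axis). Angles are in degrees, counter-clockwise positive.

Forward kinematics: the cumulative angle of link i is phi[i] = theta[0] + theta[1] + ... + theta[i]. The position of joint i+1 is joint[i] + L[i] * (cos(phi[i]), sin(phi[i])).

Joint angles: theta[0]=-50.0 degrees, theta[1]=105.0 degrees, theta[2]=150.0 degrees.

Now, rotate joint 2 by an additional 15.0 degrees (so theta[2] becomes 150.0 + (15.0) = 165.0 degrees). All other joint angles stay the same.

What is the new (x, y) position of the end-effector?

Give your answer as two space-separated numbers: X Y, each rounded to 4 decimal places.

Answer: 7.4259 0.6792

Derivation:
joint[0] = (0.0000, 0.0000)  (base)
link 0: phi[0] = -50 = -50 deg
  cos(-50 deg) = 0.6428, sin(-50 deg) = -0.7660
  joint[1] = (0.0000, 0.0000) + 7.1 * (0.6428, -0.7660) = (0.0000 + 4.5638, 0.0000 + -5.4389) = (4.5638, -5.4389)
link 1: phi[1] = -50 + 105 = 55 deg
  cos(55 deg) = 0.5736, sin(55 deg) = 0.8192
  joint[2] = (4.5638, -5.4389) + 11 * (0.5736, 0.8192) = (4.5638 + 6.3093, -5.4389 + 9.0107) = (10.8731, 3.5718)
link 2: phi[2] = -50 + 105 + 165 = 220 deg
  cos(220 deg) = -0.7660, sin(220 deg) = -0.6428
  joint[3] = (10.8731, 3.5718) + 4.5 * (-0.7660, -0.6428) = (10.8731 + -3.4472, 3.5718 + -2.8925) = (7.4259, 0.6792)
End effector: (7.4259, 0.6792)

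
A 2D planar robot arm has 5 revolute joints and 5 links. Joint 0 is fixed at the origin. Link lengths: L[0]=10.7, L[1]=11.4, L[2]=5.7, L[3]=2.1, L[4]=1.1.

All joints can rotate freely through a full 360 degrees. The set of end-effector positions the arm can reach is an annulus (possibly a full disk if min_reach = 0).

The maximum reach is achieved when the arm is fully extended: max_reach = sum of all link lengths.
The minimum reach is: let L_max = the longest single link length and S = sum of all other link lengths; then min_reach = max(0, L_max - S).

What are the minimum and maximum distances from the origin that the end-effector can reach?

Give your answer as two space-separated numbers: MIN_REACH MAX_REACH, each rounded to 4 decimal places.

Answer: 0.0000 31.0000

Derivation:
Link lengths: [10.7, 11.4, 5.7, 2.1, 1.1]
max_reach = 10.7 + 11.4 + 5.7 + 2.1 + 1.1 = 31
L_max = max([10.7, 11.4, 5.7, 2.1, 1.1]) = 11.4
S (sum of others) = 31 - 11.4 = 19.6
min_reach = max(0, 11.4 - 19.6) = max(0, -8.2) = 0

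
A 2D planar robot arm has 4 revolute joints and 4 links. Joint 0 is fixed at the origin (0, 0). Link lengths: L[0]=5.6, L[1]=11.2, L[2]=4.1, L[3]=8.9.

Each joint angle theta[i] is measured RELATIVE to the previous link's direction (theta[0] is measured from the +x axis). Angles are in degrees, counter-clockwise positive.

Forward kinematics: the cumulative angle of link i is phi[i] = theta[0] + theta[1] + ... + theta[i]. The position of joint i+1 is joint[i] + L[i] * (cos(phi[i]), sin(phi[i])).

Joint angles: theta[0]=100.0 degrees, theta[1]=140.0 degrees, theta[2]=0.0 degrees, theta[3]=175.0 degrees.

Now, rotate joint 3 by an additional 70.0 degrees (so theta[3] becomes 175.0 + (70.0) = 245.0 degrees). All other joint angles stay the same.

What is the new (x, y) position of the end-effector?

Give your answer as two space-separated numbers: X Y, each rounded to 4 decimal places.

joint[0] = (0.0000, 0.0000)  (base)
link 0: phi[0] = 100 = 100 deg
  cos(100 deg) = -0.1736, sin(100 deg) = 0.9848
  joint[1] = (0.0000, 0.0000) + 5.6 * (-0.1736, 0.9848) = (0.0000 + -0.9724, 0.0000 + 5.5149) = (-0.9724, 5.5149)
link 1: phi[1] = 100 + 140 = 240 deg
  cos(240 deg) = -0.5000, sin(240 deg) = -0.8660
  joint[2] = (-0.9724, 5.5149) + 11.2 * (-0.5000, -0.8660) = (-0.9724 + -5.6000, 5.5149 + -9.6995) = (-6.5724, -4.1846)
link 2: phi[2] = 100 + 140 + 0 = 240 deg
  cos(240 deg) = -0.5000, sin(240 deg) = -0.8660
  joint[3] = (-6.5724, -4.1846) + 4.1 * (-0.5000, -0.8660) = (-6.5724 + -2.0500, -4.1846 + -3.5507) = (-8.6224, -7.7353)
link 3: phi[3] = 100 + 140 + 0 + 245 = 485 deg
  cos(485 deg) = -0.5736, sin(485 deg) = 0.8192
  joint[4] = (-8.6224, -7.7353) + 8.9 * (-0.5736, 0.8192) = (-8.6224 + -5.1048, -7.7353 + 7.2905) = (-13.7273, -0.4448)
End effector: (-13.7273, -0.4448)

Answer: -13.7273 -0.4448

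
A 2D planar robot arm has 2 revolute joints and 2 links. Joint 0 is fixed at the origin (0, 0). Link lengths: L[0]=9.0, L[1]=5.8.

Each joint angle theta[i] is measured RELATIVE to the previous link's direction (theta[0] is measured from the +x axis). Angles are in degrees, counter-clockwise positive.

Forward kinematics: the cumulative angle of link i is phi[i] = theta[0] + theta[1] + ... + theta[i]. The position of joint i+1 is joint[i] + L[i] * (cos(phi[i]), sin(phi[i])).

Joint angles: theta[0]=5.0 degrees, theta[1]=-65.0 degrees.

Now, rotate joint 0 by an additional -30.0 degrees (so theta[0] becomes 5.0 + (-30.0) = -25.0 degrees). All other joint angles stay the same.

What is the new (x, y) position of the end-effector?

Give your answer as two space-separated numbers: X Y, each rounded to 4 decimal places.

joint[0] = (0.0000, 0.0000)  (base)
link 0: phi[0] = -25 = -25 deg
  cos(-25 deg) = 0.9063, sin(-25 deg) = -0.4226
  joint[1] = (0.0000, 0.0000) + 9 * (0.9063, -0.4226) = (0.0000 + 8.1568, 0.0000 + -3.8036) = (8.1568, -3.8036)
link 1: phi[1] = -25 + -65 = -90 deg
  cos(-90 deg) = 0.0000, sin(-90 deg) = -1.0000
  joint[2] = (8.1568, -3.8036) + 5.8 * (0.0000, -1.0000) = (8.1568 + 0.0000, -3.8036 + -5.8000) = (8.1568, -9.6036)
End effector: (8.1568, -9.6036)

Answer: 8.1568 -9.6036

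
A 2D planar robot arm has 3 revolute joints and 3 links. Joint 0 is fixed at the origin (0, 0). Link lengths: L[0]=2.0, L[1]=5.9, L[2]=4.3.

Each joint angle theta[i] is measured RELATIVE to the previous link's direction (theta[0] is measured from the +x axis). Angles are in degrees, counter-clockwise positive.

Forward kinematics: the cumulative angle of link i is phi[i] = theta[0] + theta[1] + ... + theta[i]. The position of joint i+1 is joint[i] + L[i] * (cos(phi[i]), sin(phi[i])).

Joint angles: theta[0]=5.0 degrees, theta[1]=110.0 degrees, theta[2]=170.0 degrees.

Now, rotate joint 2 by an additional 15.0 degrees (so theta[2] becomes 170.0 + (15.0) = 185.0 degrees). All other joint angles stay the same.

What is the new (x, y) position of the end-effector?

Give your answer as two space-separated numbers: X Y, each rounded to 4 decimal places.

joint[0] = (0.0000, 0.0000)  (base)
link 0: phi[0] = 5 = 5 deg
  cos(5 deg) = 0.9962, sin(5 deg) = 0.0872
  joint[1] = (0.0000, 0.0000) + 2 * (0.9962, 0.0872) = (0.0000 + 1.9924, 0.0000 + 0.1743) = (1.9924, 0.1743)
link 1: phi[1] = 5 + 110 = 115 deg
  cos(115 deg) = -0.4226, sin(115 deg) = 0.9063
  joint[2] = (1.9924, 0.1743) + 5.9 * (-0.4226, 0.9063) = (1.9924 + -2.4934, 0.1743 + 5.3472) = (-0.5011, 5.5215)
link 2: phi[2] = 5 + 110 + 185 = 300 deg
  cos(300 deg) = 0.5000, sin(300 deg) = -0.8660
  joint[3] = (-0.5011, 5.5215) + 4.3 * (0.5000, -0.8660) = (-0.5011 + 2.1500, 5.5215 + -3.7239) = (1.6489, 1.7976)
End effector: (1.6489, 1.7976)

Answer: 1.6489 1.7976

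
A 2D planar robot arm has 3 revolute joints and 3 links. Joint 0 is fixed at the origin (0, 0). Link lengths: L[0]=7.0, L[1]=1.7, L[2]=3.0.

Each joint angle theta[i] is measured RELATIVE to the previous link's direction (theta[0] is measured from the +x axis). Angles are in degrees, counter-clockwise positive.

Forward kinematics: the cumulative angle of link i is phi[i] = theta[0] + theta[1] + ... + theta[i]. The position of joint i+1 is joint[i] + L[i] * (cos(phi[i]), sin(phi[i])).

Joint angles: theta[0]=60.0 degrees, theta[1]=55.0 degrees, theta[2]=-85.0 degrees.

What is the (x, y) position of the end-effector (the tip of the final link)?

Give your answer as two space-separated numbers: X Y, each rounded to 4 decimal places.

joint[0] = (0.0000, 0.0000)  (base)
link 0: phi[0] = 60 = 60 deg
  cos(60 deg) = 0.5000, sin(60 deg) = 0.8660
  joint[1] = (0.0000, 0.0000) + 7 * (0.5000, 0.8660) = (0.0000 + 3.5000, 0.0000 + 6.0622) = (3.5000, 6.0622)
link 1: phi[1] = 60 + 55 = 115 deg
  cos(115 deg) = -0.4226, sin(115 deg) = 0.9063
  joint[2] = (3.5000, 6.0622) + 1.7 * (-0.4226, 0.9063) = (3.5000 + -0.7185, 6.0622 + 1.5407) = (2.7815, 7.6029)
link 2: phi[2] = 60 + 55 + -85 = 30 deg
  cos(30 deg) = 0.8660, sin(30 deg) = 0.5000
  joint[3] = (2.7815, 7.6029) + 3 * (0.8660, 0.5000) = (2.7815 + 2.5981, 7.6029 + 1.5000) = (5.3796, 9.1029)
End effector: (5.3796, 9.1029)

Answer: 5.3796 9.1029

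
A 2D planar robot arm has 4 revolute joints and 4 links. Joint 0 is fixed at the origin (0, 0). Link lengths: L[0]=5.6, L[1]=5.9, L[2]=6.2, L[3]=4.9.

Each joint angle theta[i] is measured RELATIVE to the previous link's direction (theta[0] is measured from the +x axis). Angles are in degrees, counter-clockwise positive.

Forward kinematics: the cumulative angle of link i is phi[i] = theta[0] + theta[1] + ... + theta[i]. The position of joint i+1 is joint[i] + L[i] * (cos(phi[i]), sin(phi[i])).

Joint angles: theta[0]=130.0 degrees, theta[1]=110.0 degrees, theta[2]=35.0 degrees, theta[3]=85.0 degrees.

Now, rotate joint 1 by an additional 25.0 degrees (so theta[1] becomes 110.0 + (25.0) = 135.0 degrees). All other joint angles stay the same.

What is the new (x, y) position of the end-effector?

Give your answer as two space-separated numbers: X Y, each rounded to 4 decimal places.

Answer: 3.4271 -4.8862

Derivation:
joint[0] = (0.0000, 0.0000)  (base)
link 0: phi[0] = 130 = 130 deg
  cos(130 deg) = -0.6428, sin(130 deg) = 0.7660
  joint[1] = (0.0000, 0.0000) + 5.6 * (-0.6428, 0.7660) = (0.0000 + -3.5996, 0.0000 + 4.2898) = (-3.5996, 4.2898)
link 1: phi[1] = 130 + 135 = 265 deg
  cos(265 deg) = -0.0872, sin(265 deg) = -0.9962
  joint[2] = (-3.5996, 4.2898) + 5.9 * (-0.0872, -0.9962) = (-3.5996 + -0.5142, 4.2898 + -5.8775) = (-4.1138, -1.5877)
link 2: phi[2] = 130 + 135 + 35 = 300 deg
  cos(300 deg) = 0.5000, sin(300 deg) = -0.8660
  joint[3] = (-4.1138, -1.5877) + 6.2 * (0.5000, -0.8660) = (-4.1138 + 3.1000, -1.5877 + -5.3694) = (-1.0138, -6.9571)
link 3: phi[3] = 130 + 135 + 35 + 85 = 385 deg
  cos(385 deg) = 0.9063, sin(385 deg) = 0.4226
  joint[4] = (-1.0138, -6.9571) + 4.9 * (0.9063, 0.4226) = (-1.0138 + 4.4409, -6.9571 + 2.0708) = (3.4271, -4.8862)
End effector: (3.4271, -4.8862)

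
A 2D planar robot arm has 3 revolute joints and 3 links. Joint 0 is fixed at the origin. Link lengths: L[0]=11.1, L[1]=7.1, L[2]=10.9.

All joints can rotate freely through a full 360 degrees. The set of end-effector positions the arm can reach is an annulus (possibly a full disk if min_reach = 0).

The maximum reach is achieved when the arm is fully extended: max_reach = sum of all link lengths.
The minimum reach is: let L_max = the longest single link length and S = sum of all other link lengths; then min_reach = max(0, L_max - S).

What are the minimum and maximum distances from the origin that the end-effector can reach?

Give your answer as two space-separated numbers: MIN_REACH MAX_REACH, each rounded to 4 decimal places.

Link lengths: [11.1, 7.1, 10.9]
max_reach = 11.1 + 7.1 + 10.9 = 29.1
L_max = max([11.1, 7.1, 10.9]) = 11.1
S (sum of others) = 29.1 - 11.1 = 18
min_reach = max(0, 11.1 - 18) = max(0, -6.9) = 0

Answer: 0.0000 29.1000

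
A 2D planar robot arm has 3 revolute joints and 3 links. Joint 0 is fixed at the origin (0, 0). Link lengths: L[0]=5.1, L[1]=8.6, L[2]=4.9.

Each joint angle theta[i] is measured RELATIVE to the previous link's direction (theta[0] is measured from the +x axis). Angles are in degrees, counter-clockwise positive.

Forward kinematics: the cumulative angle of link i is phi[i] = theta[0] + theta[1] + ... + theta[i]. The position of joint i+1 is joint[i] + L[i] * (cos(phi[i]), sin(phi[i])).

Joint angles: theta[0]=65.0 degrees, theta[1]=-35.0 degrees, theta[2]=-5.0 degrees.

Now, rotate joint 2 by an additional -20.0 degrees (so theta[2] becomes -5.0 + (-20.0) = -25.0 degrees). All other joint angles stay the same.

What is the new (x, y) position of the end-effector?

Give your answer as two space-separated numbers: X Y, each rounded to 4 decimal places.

Answer: 14.4845 9.3492

Derivation:
joint[0] = (0.0000, 0.0000)  (base)
link 0: phi[0] = 65 = 65 deg
  cos(65 deg) = 0.4226, sin(65 deg) = 0.9063
  joint[1] = (0.0000, 0.0000) + 5.1 * (0.4226, 0.9063) = (0.0000 + 2.1554, 0.0000 + 4.6222) = (2.1554, 4.6222)
link 1: phi[1] = 65 + -35 = 30 deg
  cos(30 deg) = 0.8660, sin(30 deg) = 0.5000
  joint[2] = (2.1554, 4.6222) + 8.6 * (0.8660, 0.5000) = (2.1554 + 7.4478, 4.6222 + 4.3000) = (9.6032, 8.9222)
link 2: phi[2] = 65 + -35 + -25 = 5 deg
  cos(5 deg) = 0.9962, sin(5 deg) = 0.0872
  joint[3] = (9.6032, 8.9222) + 4.9 * (0.9962, 0.0872) = (9.6032 + 4.8814, 8.9222 + 0.4271) = (14.4845, 9.3492)
End effector: (14.4845, 9.3492)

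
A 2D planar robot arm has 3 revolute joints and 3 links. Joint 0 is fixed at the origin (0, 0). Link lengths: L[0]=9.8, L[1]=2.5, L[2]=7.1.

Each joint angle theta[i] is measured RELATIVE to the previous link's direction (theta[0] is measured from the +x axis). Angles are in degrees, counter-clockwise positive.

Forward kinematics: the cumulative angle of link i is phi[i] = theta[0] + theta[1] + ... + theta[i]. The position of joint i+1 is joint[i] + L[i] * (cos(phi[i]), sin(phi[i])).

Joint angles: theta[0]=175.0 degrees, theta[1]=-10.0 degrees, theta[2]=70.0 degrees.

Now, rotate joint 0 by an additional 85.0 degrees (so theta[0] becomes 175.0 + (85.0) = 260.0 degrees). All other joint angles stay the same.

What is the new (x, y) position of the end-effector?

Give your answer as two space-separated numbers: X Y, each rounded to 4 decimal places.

Answer: 2.8821 -16.5641

Derivation:
joint[0] = (0.0000, 0.0000)  (base)
link 0: phi[0] = 260 = 260 deg
  cos(260 deg) = -0.1736, sin(260 deg) = -0.9848
  joint[1] = (0.0000, 0.0000) + 9.8 * (-0.1736, -0.9848) = (0.0000 + -1.7018, 0.0000 + -9.6511) = (-1.7018, -9.6511)
link 1: phi[1] = 260 + -10 = 250 deg
  cos(250 deg) = -0.3420, sin(250 deg) = -0.9397
  joint[2] = (-1.7018, -9.6511) + 2.5 * (-0.3420, -0.9397) = (-1.7018 + -0.8551, -9.6511 + -2.3492) = (-2.5568, -12.0003)
link 2: phi[2] = 260 + -10 + 70 = 320 deg
  cos(320 deg) = 0.7660, sin(320 deg) = -0.6428
  joint[3] = (-2.5568, -12.0003) + 7.1 * (0.7660, -0.6428) = (-2.5568 + 5.4389, -12.0003 + -4.5638) = (2.8821, -16.5641)
End effector: (2.8821, -16.5641)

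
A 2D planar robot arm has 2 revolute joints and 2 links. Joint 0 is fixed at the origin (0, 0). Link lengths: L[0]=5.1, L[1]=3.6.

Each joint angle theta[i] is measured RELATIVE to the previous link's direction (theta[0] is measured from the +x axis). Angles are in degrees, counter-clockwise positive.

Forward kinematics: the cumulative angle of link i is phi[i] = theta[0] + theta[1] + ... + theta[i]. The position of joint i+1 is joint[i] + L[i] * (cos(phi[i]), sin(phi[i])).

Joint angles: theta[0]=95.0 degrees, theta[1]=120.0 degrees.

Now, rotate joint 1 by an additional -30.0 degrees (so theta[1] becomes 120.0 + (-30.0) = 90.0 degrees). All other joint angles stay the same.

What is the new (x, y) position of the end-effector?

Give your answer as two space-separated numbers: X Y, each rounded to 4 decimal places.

Answer: -4.0308 4.7668

Derivation:
joint[0] = (0.0000, 0.0000)  (base)
link 0: phi[0] = 95 = 95 deg
  cos(95 deg) = -0.0872, sin(95 deg) = 0.9962
  joint[1] = (0.0000, 0.0000) + 5.1 * (-0.0872, 0.9962) = (0.0000 + -0.4445, 0.0000 + 5.0806) = (-0.4445, 5.0806)
link 1: phi[1] = 95 + 90 = 185 deg
  cos(185 deg) = -0.9962, sin(185 deg) = -0.0872
  joint[2] = (-0.4445, 5.0806) + 3.6 * (-0.9962, -0.0872) = (-0.4445 + -3.5863, 5.0806 + -0.3138) = (-4.0308, 4.7668)
End effector: (-4.0308, 4.7668)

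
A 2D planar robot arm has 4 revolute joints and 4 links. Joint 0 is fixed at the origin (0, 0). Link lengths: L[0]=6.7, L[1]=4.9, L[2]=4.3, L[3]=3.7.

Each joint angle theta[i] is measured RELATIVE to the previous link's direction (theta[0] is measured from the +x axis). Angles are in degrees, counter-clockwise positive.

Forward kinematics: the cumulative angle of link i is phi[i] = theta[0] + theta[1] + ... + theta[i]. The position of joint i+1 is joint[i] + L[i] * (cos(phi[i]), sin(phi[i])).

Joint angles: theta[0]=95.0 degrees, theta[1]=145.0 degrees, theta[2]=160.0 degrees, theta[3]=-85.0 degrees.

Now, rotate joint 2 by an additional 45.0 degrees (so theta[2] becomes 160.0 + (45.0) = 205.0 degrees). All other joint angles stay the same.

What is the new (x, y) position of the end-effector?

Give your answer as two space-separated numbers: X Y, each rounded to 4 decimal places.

Answer: 1.0408 6.7146

Derivation:
joint[0] = (0.0000, 0.0000)  (base)
link 0: phi[0] = 95 = 95 deg
  cos(95 deg) = -0.0872, sin(95 deg) = 0.9962
  joint[1] = (0.0000, 0.0000) + 6.7 * (-0.0872, 0.9962) = (0.0000 + -0.5839, 0.0000 + 6.6745) = (-0.5839, 6.6745)
link 1: phi[1] = 95 + 145 = 240 deg
  cos(240 deg) = -0.5000, sin(240 deg) = -0.8660
  joint[2] = (-0.5839, 6.6745) + 4.9 * (-0.5000, -0.8660) = (-0.5839 + -2.4500, 6.6745 + -4.2435) = (-3.0339, 2.4310)
link 2: phi[2] = 95 + 145 + 205 = 445 deg
  cos(445 deg) = 0.0872, sin(445 deg) = 0.9962
  joint[3] = (-3.0339, 2.4310) + 4.3 * (0.0872, 0.9962) = (-3.0339 + 0.3748, 2.4310 + 4.2836) = (-2.6592, 6.7146)
link 3: phi[3] = 95 + 145 + 205 + -85 = 360 deg
  cos(360 deg) = 1.0000, sin(360 deg) = -0.0000
  joint[4] = (-2.6592, 6.7146) + 3.7 * (1.0000, -0.0000) = (-2.6592 + 3.7000, 6.7146 + -0.0000) = (1.0408, 6.7146)
End effector: (1.0408, 6.7146)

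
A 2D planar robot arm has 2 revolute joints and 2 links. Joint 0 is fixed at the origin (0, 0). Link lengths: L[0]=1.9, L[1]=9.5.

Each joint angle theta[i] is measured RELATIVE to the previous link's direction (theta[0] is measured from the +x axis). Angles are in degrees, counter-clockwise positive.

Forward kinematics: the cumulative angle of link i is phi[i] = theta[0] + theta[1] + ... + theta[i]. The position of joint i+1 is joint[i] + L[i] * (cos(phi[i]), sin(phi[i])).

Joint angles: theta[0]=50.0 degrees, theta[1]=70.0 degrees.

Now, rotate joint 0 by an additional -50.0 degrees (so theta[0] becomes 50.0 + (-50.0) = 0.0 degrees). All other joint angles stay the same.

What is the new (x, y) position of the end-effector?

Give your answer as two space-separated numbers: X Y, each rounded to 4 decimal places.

Answer: 5.1492 8.9271

Derivation:
joint[0] = (0.0000, 0.0000)  (base)
link 0: phi[0] = 0 = 0 deg
  cos(0 deg) = 1.0000, sin(0 deg) = 0.0000
  joint[1] = (0.0000, 0.0000) + 1.9 * (1.0000, 0.0000) = (0.0000 + 1.9000, 0.0000 + 0.0000) = (1.9000, 0.0000)
link 1: phi[1] = 0 + 70 = 70 deg
  cos(70 deg) = 0.3420, sin(70 deg) = 0.9397
  joint[2] = (1.9000, 0.0000) + 9.5 * (0.3420, 0.9397) = (1.9000 + 3.2492, 0.0000 + 8.9271) = (5.1492, 8.9271)
End effector: (5.1492, 8.9271)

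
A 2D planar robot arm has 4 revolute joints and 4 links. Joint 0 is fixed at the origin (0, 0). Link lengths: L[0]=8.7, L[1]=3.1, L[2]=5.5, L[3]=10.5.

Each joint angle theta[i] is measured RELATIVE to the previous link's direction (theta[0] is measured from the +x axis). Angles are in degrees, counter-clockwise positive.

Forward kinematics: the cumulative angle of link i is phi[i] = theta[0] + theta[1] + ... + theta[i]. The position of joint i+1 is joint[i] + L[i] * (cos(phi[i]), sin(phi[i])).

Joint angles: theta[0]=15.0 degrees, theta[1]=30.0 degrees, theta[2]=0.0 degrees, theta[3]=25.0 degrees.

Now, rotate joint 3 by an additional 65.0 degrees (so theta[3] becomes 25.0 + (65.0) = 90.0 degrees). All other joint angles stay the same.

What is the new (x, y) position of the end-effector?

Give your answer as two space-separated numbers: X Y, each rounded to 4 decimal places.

Answer: 7.0601 15.7575

Derivation:
joint[0] = (0.0000, 0.0000)  (base)
link 0: phi[0] = 15 = 15 deg
  cos(15 deg) = 0.9659, sin(15 deg) = 0.2588
  joint[1] = (0.0000, 0.0000) + 8.7 * (0.9659, 0.2588) = (0.0000 + 8.4036, 0.0000 + 2.2517) = (8.4036, 2.2517)
link 1: phi[1] = 15 + 30 = 45 deg
  cos(45 deg) = 0.7071, sin(45 deg) = 0.7071
  joint[2] = (8.4036, 2.2517) + 3.1 * (0.7071, 0.7071) = (8.4036 + 2.1920, 2.2517 + 2.1920) = (10.5956, 4.4438)
link 2: phi[2] = 15 + 30 + 0 = 45 deg
  cos(45 deg) = 0.7071, sin(45 deg) = 0.7071
  joint[3] = (10.5956, 4.4438) + 5.5 * (0.7071, 0.7071) = (10.5956 + 3.8891, 4.4438 + 3.8891) = (14.4847, 8.3328)
link 3: phi[3] = 15 + 30 + 0 + 90 = 135 deg
  cos(135 deg) = -0.7071, sin(135 deg) = 0.7071
  joint[4] = (14.4847, 8.3328) + 10.5 * (-0.7071, 0.7071) = (14.4847 + -7.4246, 8.3328 + 7.4246) = (7.0601, 15.7575)
End effector: (7.0601, 15.7575)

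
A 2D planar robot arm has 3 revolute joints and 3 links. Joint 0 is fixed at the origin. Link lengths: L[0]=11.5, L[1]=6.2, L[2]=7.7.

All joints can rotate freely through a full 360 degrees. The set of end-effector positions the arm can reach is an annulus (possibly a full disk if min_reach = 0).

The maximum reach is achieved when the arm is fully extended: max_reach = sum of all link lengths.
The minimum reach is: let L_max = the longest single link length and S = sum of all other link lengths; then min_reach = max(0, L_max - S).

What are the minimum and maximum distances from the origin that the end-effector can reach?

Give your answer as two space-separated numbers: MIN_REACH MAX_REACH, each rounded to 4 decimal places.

Link lengths: [11.5, 6.2, 7.7]
max_reach = 11.5 + 6.2 + 7.7 = 25.4
L_max = max([11.5, 6.2, 7.7]) = 11.5
S (sum of others) = 25.4 - 11.5 = 13.9
min_reach = max(0, 11.5 - 13.9) = max(0, -2.4) = 0

Answer: 0.0000 25.4000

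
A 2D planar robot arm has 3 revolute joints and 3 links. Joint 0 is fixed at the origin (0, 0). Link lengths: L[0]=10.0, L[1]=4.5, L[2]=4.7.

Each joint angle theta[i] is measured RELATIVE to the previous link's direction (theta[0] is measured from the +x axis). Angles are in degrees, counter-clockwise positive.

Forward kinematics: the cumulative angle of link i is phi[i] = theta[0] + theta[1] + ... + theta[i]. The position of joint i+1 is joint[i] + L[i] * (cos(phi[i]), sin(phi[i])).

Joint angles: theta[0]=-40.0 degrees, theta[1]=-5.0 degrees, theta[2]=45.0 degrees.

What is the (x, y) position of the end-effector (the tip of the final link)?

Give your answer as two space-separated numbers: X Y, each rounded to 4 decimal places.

joint[0] = (0.0000, 0.0000)  (base)
link 0: phi[0] = -40 = -40 deg
  cos(-40 deg) = 0.7660, sin(-40 deg) = -0.6428
  joint[1] = (0.0000, 0.0000) + 10 * (0.7660, -0.6428) = (0.0000 + 7.6604, 0.0000 + -6.4279) = (7.6604, -6.4279)
link 1: phi[1] = -40 + -5 = -45 deg
  cos(-45 deg) = 0.7071, sin(-45 deg) = -0.7071
  joint[2] = (7.6604, -6.4279) + 4.5 * (0.7071, -0.7071) = (7.6604 + 3.1820, -6.4279 + -3.1820) = (10.8424, -9.6099)
link 2: phi[2] = -40 + -5 + 45 = 0 deg
  cos(0 deg) = 1.0000, sin(0 deg) = 0.0000
  joint[3] = (10.8424, -9.6099) + 4.7 * (1.0000, 0.0000) = (10.8424 + 4.7000, -9.6099 + 0.0000) = (15.5424, -9.6099)
End effector: (15.5424, -9.6099)

Answer: 15.5424 -9.6099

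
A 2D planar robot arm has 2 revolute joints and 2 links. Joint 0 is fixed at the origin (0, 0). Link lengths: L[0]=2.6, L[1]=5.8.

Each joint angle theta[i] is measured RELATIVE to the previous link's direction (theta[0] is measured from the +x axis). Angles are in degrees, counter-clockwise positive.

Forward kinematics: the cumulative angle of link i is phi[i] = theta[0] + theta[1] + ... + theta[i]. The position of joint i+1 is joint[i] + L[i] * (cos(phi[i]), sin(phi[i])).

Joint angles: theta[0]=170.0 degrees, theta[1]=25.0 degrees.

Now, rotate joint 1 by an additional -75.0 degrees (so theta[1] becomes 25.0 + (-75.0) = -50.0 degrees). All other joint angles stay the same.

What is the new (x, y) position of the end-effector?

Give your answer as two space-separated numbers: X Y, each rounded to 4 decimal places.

Answer: -5.4605 5.4744

Derivation:
joint[0] = (0.0000, 0.0000)  (base)
link 0: phi[0] = 170 = 170 deg
  cos(170 deg) = -0.9848, sin(170 deg) = 0.1736
  joint[1] = (0.0000, 0.0000) + 2.6 * (-0.9848, 0.1736) = (0.0000 + -2.5605, 0.0000 + 0.4515) = (-2.5605, 0.4515)
link 1: phi[1] = 170 + -50 = 120 deg
  cos(120 deg) = -0.5000, sin(120 deg) = 0.8660
  joint[2] = (-2.5605, 0.4515) + 5.8 * (-0.5000, 0.8660) = (-2.5605 + -2.9000, 0.4515 + 5.0229) = (-5.4605, 5.4744)
End effector: (-5.4605, 5.4744)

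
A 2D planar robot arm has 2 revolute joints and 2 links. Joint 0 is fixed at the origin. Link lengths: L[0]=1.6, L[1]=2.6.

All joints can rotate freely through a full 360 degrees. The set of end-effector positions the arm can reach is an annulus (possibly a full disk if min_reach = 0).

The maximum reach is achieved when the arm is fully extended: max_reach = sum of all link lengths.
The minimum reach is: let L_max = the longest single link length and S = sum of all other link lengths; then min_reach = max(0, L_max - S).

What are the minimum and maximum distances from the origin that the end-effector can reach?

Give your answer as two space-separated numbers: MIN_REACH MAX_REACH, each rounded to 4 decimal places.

Link lengths: [1.6, 2.6]
max_reach = 1.6 + 2.6 = 4.2
L_max = max([1.6, 2.6]) = 2.6
S (sum of others) = 4.2 - 2.6 = 1.6
min_reach = max(0, 2.6 - 1.6) = max(0, 1) = 1

Answer: 1.0000 4.2000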